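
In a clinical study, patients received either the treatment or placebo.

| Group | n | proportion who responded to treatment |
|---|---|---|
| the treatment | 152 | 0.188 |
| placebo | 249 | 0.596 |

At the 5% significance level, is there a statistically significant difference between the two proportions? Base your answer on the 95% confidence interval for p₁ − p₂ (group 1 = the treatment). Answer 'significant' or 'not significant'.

The two standard errors are √(0.1880×0.8120/152) = 0.03169 and √(0.5960×0.4040/249) = 0.03110.
Because the samples are independent, SE_diff = √(0.03169² + 0.03110²) = 0.04440.
Using z* = 1.960 for 95%, ME = 1.960 × 0.04440 = 0.08702.
p̂₁ − p̂₂ = -0.4080; interval -0.4080 ± 0.08702 gives (-0.49502, -0.32098).
The interval (-0.49502, -0.32098) does not contain 0, so the difference is significant.

significant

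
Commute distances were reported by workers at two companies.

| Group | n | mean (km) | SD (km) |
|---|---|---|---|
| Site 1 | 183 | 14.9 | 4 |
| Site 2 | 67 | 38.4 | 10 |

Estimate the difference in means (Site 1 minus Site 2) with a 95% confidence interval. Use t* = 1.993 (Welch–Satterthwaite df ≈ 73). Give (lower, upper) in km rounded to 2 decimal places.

SE₁ = s₁/√n₁ = 4/√183 = 0.2957; SE₂ = 10/√67 = 1.2217.
Independent samples, unequal variances: SE_diff = √(SE₁² + SE₂²) = √(0.08743849 + 1.49255089) = 1.2570.
t* = 1.993, so margin of error = 1.993 × 1.2570 = 2.5052.
Difference in means = 14.9 − 38.4 = -23.5000.
-23.5000 ± 2.5052 → (-26.01, -20.99).

(-26.01, -20.99)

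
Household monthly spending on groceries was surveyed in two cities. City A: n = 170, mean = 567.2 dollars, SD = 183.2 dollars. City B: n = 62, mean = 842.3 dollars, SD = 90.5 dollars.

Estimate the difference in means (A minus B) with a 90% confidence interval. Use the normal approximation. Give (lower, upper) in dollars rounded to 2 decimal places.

SE₁ = s₁/√n₁ = 183.2/√170 = 14.0508; SE₂ = 90.5/√62 = 11.4935.
Independent samples, unequal variances: SE_diff = √(SE₁² + SE₂²) = √(197.42498064 + 132.10054225) = 18.1528.
z* = 1.645, so margin of error = 1.645 × 18.1528 = 29.8614.
Difference in means = 567.2 − 842.3 = -275.1000.
-275.1000 ± 29.8614 → (-304.96, -245.24).

(-304.96, -245.24)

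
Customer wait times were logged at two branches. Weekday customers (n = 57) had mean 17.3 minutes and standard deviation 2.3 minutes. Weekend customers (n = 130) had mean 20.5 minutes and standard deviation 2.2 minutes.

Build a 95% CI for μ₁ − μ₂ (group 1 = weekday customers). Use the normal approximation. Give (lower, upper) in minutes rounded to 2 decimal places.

Per-group SEs: s₁/√n₁ = 2.3/√57 = 0.3046, s₂/√n₂ = 2.2/√130 = 0.1930.
Unpooled SE of the difference: √(0.09278116 + 0.037249) = 0.3606.
Margin of error = z* · SE = 1.960 × 0.3606 = 0.7068.
x̄₁ − x̄₂ = 17.3 − 20.5 = -3.2000.
CI: -3.2000 ± 0.7068 = (-3.91, -2.49).

(-3.91, -2.49)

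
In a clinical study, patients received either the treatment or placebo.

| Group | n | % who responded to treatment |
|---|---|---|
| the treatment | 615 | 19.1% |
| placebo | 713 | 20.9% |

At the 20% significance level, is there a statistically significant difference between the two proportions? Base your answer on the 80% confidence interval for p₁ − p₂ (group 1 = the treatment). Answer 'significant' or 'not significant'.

not significant

SE₁ = √(p̂₁(1−p̂₁)/n₁) = √(0.1910·0.8090/615) = 0.01585; SE₂ = √(0.2090·0.7910/713) = 0.01523.
Independent samples: SE of the difference = √(SE₁² + SE₂²) = √(0.0002512225 + 0.0002319529) = 0.02198.
z* for 80% confidence is 1.282, so the margin of error is 1.282 × 0.02198 = 0.02818.
Point estimate p̂₁ − p̂₂ = 0.1910 − 0.2090 = -0.0180.
-0.0180 ± 0.02818 → (-0.04618, 0.01018).
The interval (-0.04618, 0.01018) contains 0, so the difference is not significant.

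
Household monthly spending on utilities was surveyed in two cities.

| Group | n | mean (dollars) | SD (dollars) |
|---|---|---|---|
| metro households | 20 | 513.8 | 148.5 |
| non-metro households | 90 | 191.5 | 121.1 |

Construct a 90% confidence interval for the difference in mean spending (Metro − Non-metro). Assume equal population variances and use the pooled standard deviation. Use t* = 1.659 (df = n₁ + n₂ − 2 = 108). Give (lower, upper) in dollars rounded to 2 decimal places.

(270.48, 374.12)

Pooled variance s_p² = [19·148.5² + 89·121.1²] / (20+90−2) = 15964.7819, so s_p = 126.3518.
SE_diff = s_p·√(1/n₁ + 1/n₂) = 126.3518·√(1/20 + 1/90) = 31.2350.
t* = 1.659; margin = 1.659 × 31.2350 = 51.8189.
Difference = 513.8 − 191.5 = 322.3000.
322.3000 ± 51.8189 → (270.48, 374.12).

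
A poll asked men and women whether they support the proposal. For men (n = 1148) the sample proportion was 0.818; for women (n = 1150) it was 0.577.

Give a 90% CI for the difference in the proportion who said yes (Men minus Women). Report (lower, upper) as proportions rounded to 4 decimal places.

SE₁ = √(p̂₁(1−p̂₁)/n₁) = √(0.8180·0.1820/1148) = 0.01139; SE₂ = √(0.5770·0.4230/1150) = 0.01457.
Independent samples: SE of the difference = √(SE₁² + SE₂²) = √(0.0001297321 + 0.0002122849) = 0.01849.
z* for 90% confidence is 1.645, so the margin of error is 1.645 × 0.01849 = 0.03042.
Point estimate p̂₁ − p̂₂ = 0.8180 − 0.5770 = 0.2410.
0.2410 ± 0.03042 → (0.2106, 0.2714).

(0.2106, 0.2714)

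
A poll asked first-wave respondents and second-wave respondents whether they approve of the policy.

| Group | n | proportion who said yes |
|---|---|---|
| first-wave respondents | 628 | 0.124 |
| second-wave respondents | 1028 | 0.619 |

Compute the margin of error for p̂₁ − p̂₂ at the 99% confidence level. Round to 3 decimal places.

0.052

Each SE is √(p̂(1−p̂)/n): √(0.1240·0.8760/628) = 0.01315 and √(0.6190·0.3810/1028) = 0.01515.
SE(p̂₁ − p̂₂) = √(SE₁² + SE₂²) = √(0.0001729225 + 0.0002295225) = 0.02006, since the two samples are independent.
At 99% confidence z* = 2.576; margin = 2.576 × 0.02006 = 0.05167.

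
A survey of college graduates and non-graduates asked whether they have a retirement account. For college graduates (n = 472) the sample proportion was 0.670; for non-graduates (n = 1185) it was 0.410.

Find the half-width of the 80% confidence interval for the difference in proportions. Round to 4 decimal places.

Each SE is √(p̂(1−p̂)/n): √(0.6700·0.3300/472) = 0.02164 and √(0.4100·0.5900/1185) = 0.01429.
SE(p̂₁ − p̂₂) = √(SE₁² + SE₂²) = √(0.0004682896 + 0.0002042041) = 0.02593, since the two samples are independent.
At 80% confidence z* = 1.282; margin = 1.282 × 0.02593 = 0.03324.

0.0332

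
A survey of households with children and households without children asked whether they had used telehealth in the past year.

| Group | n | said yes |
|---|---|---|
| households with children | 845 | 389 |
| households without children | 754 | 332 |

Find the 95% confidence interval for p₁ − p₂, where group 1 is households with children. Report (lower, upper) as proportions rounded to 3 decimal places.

(-0.029, 0.069)

p̂₁ = 389/845 = 0.4604 and p̂₂ = 332/754 = 0.4403.
SE₁ = √(p̂₁(1−p̂₁)/n₁) = √(0.4604·0.5396/845) = 0.01715; SE₂ = √(0.4403·0.5597/754) = 0.01808.
Independent samples: SE of the difference = √(SE₁² + SE₂²) = √(0.0002941225 + 0.0003268864) = 0.02492.
z* for 95% confidence is 1.960, so the margin of error is 1.960 × 0.02492 = 0.04884.
Point estimate p̂₁ − p̂₂ = 0.4604 − 0.4403 = 0.0201.
0.0201 ± 0.04884 → (-0.029, 0.069).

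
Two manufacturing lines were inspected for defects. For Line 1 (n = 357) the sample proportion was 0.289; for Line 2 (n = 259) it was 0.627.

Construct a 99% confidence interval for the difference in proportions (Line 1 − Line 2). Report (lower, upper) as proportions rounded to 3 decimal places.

Each SE is √(p̂(1−p̂)/n): √(0.2890·0.7110/357) = 0.02399 and √(0.6270·0.3730/259) = 0.03005.
SE(p̂₁ − p̂₂) = √(SE₁² + SE₂²) = √(0.0005755201 + 0.0009030025) = 0.03845, since the two samples are independent.
At 99% confidence z* = 2.576; margin = 2.576 × 0.03845 = 0.09905.
The difference is 0.2890 − 0.6270 = -0.3380, so the interval is -0.3380 ± 0.09905 = (-0.437, -0.239).

(-0.437, -0.239)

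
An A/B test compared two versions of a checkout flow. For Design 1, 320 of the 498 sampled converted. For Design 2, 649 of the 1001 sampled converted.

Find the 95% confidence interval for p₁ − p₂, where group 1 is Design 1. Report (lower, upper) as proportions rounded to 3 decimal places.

(-0.057, 0.046)

Sample proportions: 320/498 = 0.6426, 649/1001 = 0.6484.
Each SE is √(p̂(1−p̂)/n): √(0.6426·0.3574/498) = 0.02147 and √(0.6484·0.3516/1001) = 0.01509.
SE(p̂₁ − p̂₂) = √(SE₁² + SE₂²) = √(0.0004609609 + 0.0002277081) = 0.02624, since the two samples are independent.
At 95% confidence z* = 1.960; margin = 1.960 × 0.02624 = 0.05143.
The difference is 0.6426 − 0.6484 = -0.0058, so the interval is -0.0058 ± 0.05143 = (-0.057, 0.046).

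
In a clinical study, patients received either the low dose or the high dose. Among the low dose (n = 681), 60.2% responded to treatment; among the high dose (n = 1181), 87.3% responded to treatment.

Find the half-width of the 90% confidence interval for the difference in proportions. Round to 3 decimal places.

0.035

The two standard errors are √(0.6020×0.3980/681) = 0.01876 and √(0.8730×0.1270/1181) = 0.00969.
Because the samples are independent, SE_diff = √(0.01876² + 0.00969²) = 0.02111.
Using z* = 1.645 for 90%, ME = 1.645 × 0.02111 = 0.03473.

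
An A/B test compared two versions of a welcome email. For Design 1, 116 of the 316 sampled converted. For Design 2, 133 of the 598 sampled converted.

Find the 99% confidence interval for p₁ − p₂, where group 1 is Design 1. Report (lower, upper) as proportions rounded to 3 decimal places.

First, p̂₁ = 116/316 = 0.3671; p̂₂ = 133/598 = 0.2224.
The two standard errors are √(0.3671×0.6329/316) = 0.02712 and √(0.2224×0.7776/598) = 0.01701.
Because the samples are independent, SE_diff = √(0.02712² + 0.01701²) = 0.03201.
Using z* = 2.576 for 99%, ME = 2.576 × 0.03201 = 0.08246.
p̂₁ − p̂₂ = 0.1447; interval 0.1447 ± 0.08246 gives (0.062, 0.227).

(0.062, 0.227)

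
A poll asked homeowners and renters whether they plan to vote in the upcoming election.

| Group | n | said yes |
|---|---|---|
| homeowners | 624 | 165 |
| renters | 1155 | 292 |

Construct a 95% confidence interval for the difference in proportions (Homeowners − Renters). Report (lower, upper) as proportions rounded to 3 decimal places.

(-0.031, 0.054)

First, p̂₁ = 165/624 = 0.2644; p̂₂ = 292/1155 = 0.2528.
The two standard errors are √(0.2644×0.7356/624) = 0.01765 and √(0.2528×0.7472/1155) = 0.01279.
Because the samples are independent, SE_diff = √(0.01765² + 0.01279²) = 0.02180.
Using z* = 1.960 for 95%, ME = 1.960 × 0.02180 = 0.04273.
p̂₁ − p̂₂ = 0.0116; interval 0.0116 ± 0.04273 gives (-0.031, 0.054).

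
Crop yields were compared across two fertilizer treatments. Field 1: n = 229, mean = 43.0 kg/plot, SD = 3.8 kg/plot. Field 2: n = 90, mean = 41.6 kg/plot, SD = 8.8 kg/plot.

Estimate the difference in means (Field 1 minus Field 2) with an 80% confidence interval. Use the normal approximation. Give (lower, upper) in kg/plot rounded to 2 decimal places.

SE₁ = s₁/√n₁ = 3.8/√229 = 0.2511; SE₂ = 8.8/√90 = 0.9276.
Independent samples, unequal variances: SE_diff = √(SE₁² + SE₂²) = √(0.06305121 + 0.86044176) = 0.9610.
z* = 1.282, so margin of error = 1.282 × 0.9610 = 1.2320.
Difference in means = 43.0 − 41.6 = 1.4000.
1.4000 ± 1.2320 → (0.17, 2.63).

(0.17, 2.63)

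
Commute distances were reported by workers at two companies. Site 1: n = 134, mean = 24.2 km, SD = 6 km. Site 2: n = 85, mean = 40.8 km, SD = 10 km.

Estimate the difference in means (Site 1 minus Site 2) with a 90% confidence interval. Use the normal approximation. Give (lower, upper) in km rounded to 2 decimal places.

(-18.58, -14.62)

Standard errors of each mean: 6/√134 = 0.5183 and 10/√85 = 1.0847.
SE(x̄₁ − x̄₂) = √(0.5183² + 1.0847²) = 1.2022 for independent samples with unequal variances.
With z* = 1.645, the margin is 1.645 × 1.2022 = 1.9776.
x̄₁ − x̄₂ = 24.2 − 40.8 = -16.6000; the interval is -16.6000 ± 1.9776 = (-18.58, -14.62).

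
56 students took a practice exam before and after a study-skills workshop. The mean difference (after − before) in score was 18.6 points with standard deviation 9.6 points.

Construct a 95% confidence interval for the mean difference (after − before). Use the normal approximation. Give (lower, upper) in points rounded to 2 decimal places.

(16.09, 21.11)

This is a matched-pairs design, so SE = s_d/√n = 9.6/√56 = 1.2829.
Margin = 1.960 × 1.2829 = 2.5145; the interval is 18.6 ± 2.5145 = (16.09, 21.11).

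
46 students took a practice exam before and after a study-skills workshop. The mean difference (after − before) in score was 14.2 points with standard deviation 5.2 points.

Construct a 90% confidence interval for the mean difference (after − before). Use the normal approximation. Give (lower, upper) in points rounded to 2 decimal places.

(12.94, 15.46)

This is a matched-pairs design, so SE = s_d/√n = 5.2/√46 = 0.7667.
Margin = 1.645 × 0.7667 = 1.2612; the interval is 14.2 ± 1.2612 = (12.94, 15.46).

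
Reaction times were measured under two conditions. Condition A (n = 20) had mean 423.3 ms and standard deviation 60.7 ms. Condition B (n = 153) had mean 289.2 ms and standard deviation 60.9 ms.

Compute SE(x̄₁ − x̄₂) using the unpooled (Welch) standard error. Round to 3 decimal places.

14.438

SE₁ = s₁/√n₁ = 60.7/√20 = 13.5729; SE₂ = 60.9/√153 = 4.9235.
Independent samples, unequal variances: SE_diff = √(SE₁² + SE₂²) = √(184.22361441 + 24.24085225) = 14.4383.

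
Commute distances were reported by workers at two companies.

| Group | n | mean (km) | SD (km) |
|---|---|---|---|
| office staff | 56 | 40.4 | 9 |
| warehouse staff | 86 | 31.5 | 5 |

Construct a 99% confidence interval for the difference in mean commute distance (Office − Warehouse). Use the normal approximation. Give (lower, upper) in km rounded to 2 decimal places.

(5.50, 12.30)

Per-group SEs: s₁/√n₁ = 9/√56 = 1.2027, s₂/√n₂ = 5/√86 = 0.5392.
Unpooled SE of the difference: √(1.44648729 + 0.29073664) = 1.3180.
Margin of error = z* · SE = 2.576 × 1.3180 = 3.3952.
x̄₁ − x̄₂ = 40.4 − 31.5 = 8.9000.
CI: 8.9000 ± 3.3952 = (5.50, 12.30).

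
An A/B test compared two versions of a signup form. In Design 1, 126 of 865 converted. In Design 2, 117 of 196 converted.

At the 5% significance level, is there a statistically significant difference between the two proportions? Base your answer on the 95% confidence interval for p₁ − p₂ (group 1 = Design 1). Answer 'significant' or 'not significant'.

significant

First, p̂₁ = 126/865 = 0.1457; p̂₂ = 117/196 = 0.5969.
The two standard errors are √(0.1457×0.8543/865) = 0.01200 and √(0.5969×0.4031/196) = 0.03504.
Because the samples are independent, SE_diff = √(0.01200² + 0.03504²) = 0.03704.
Using z* = 1.960 for 95%, ME = 1.960 × 0.03704 = 0.07260.
p̂₁ − p̂₂ = -0.4512; interval -0.4512 ± 0.07260 gives (-0.52380, -0.37860).
The interval (-0.52380, -0.37860) does not contain 0, so the difference is significant.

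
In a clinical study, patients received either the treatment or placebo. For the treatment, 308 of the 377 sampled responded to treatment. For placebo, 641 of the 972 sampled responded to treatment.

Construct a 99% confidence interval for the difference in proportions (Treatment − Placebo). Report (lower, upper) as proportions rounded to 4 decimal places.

Sample proportions: 308/377 = 0.8170, 641/972 = 0.6595.
Each SE is √(p̂(1−p̂)/n): √(0.8170·0.1830/377) = 0.01991 and √(0.6595·0.3405/972) = 0.01520.
SE(p̂₁ − p̂₂) = √(SE₁² + SE₂²) = √(0.0003964081 + 0.00023104) = 0.02505, since the two samples are independent.
At 99% confidence z* = 2.576; margin = 2.576 × 0.02505 = 0.06453.
The difference is 0.8170 − 0.6595 = 0.1575, so the interval is 0.1575 ± 0.06453 = (0.0930, 0.2220).

(0.0930, 0.2220)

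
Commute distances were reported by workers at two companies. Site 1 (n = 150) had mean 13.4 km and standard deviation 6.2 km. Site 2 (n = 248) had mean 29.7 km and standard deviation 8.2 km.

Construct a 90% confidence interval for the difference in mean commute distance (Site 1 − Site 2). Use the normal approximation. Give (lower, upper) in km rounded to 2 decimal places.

Per-group SEs: s₁/√n₁ = 6.2/√150 = 0.5062, s₂/√n₂ = 8.2/√248 = 0.5207.
Unpooled SE of the difference: √(0.25623844 + 0.27112849) = 0.7262.
Margin of error = z* · SE = 1.645 × 0.7262 = 1.1946.
x̄₁ − x̄₂ = 13.4 − 29.7 = -16.3000.
CI: -16.3000 ± 1.1946 = (-17.49, -15.11).

(-17.49, -15.11)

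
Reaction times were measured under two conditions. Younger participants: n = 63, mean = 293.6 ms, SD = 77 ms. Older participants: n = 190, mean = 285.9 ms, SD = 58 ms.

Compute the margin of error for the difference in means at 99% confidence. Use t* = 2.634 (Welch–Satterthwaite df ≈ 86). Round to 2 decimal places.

27.85

Per-group SEs: s₁/√n₁ = 77/√63 = 9.7011, s₂/√n₂ = 58/√190 = 4.2078.
Unpooled SE of the difference: √(94.11134121 + 17.70558084) = 10.5744.
Margin of error = t* · SE = 2.634 × 10.5744 = 27.8530.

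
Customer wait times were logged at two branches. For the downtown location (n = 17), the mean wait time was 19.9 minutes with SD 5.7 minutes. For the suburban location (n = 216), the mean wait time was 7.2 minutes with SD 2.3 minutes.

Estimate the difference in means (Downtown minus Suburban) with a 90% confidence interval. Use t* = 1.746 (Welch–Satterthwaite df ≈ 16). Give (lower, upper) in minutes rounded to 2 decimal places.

(10.27, 15.13)

Per-group SEs: s₁/√n₁ = 5.7/√17 = 1.3825, s₂/√n₂ = 2.3/√216 = 0.1565.
Unpooled SE of the difference: √(1.91130625 + 0.02449225) = 1.3913.
Margin of error = t* · SE = 1.746 × 1.3913 = 2.4292.
x̄₁ − x̄₂ = 19.9 − 7.2 = 12.7000.
CI: 12.7000 ± 2.4292 = (10.27, 15.13).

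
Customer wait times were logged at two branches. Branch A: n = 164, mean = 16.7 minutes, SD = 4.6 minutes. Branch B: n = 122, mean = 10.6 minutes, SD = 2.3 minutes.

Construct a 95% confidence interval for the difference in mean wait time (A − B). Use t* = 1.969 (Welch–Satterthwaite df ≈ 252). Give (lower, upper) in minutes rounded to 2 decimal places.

(5.28, 6.92)

Standard errors of each mean: 4.6/√164 = 0.3592 and 2.3/√122 = 0.2082.
SE(x̄₁ − x̄₂) = √(0.3592² + 0.2082²) = 0.4152 for independent samples with unequal variances.
With t* = 1.969, the margin is 1.969 × 0.4152 = 0.8175.
x̄₁ − x̄₂ = 16.7 − 10.6 = 6.1000; the interval is 6.1000 ± 0.8175 = (5.28, 6.92).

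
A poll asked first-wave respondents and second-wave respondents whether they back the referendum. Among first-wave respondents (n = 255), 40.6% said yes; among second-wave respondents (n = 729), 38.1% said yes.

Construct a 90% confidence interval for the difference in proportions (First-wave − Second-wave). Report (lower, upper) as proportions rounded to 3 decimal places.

(-0.034, 0.084)

SE₁ = √(p̂₁(1−p̂₁)/n₁) = √(0.4060·0.5940/255) = 0.03075; SE₂ = √(0.3810·0.6190/729) = 0.01799.
Independent samples: SE of the difference = √(SE₁² + SE₂²) = √(0.0009455625 + 0.0003236401) = 0.03563.
z* for 90% confidence is 1.645, so the margin of error is 1.645 × 0.03563 = 0.05861.
Point estimate p̂₁ − p̂₂ = 0.4060 − 0.3810 = 0.0250.
0.0250 ± 0.05861 → (-0.034, 0.084).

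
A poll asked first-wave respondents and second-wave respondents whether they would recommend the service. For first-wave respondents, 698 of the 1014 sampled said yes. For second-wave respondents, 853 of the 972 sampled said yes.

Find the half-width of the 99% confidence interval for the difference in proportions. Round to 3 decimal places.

0.046

First, p̂₁ = 698/1014 = 0.6884; p̂₂ = 853/972 = 0.8776.
The two standard errors are √(0.6884×0.3116/1014) = 0.01454 and √(0.8776×0.1224/972) = 0.01051.
Because the samples are independent, SE_diff = √(0.01454² + 0.01051²) = 0.01794.
Using z* = 2.576 for 99%, ME = 2.576 × 0.01794 = 0.04621.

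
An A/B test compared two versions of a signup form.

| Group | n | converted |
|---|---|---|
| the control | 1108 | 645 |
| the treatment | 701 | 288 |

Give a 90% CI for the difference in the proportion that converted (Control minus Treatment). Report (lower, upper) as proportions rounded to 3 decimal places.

Sample proportions: 645/1108 = 0.5821, 288/701 = 0.4108.
Each SE is √(p̂(1−p̂)/n): √(0.5821·0.4179/1108) = 0.01482 and √(0.4108·0.5892/701) = 0.01858.
SE(p̂₁ − p̂₂) = √(SE₁² + SE₂²) = √(0.0002196324 + 0.0003452164) = 0.02377, since the two samples are independent.
At 90% confidence z* = 1.645; margin = 1.645 × 0.02377 = 0.03910.
The difference is 0.5821 − 0.4108 = 0.1713, so the interval is 0.1713 ± 0.03910 = (0.132, 0.210).

(0.132, 0.210)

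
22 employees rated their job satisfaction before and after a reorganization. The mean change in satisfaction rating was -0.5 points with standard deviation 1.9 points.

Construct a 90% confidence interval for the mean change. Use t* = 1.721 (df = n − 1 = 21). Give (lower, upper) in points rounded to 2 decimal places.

(-1.20, 0.20)

This is a matched-pairs design, so SE = s_d/√n = 1.9/√22 = 0.4051.
Margin = 1.721 × 0.4051 = 0.6972; the interval is -0.5 ± 0.6972 = (-1.20, 0.20).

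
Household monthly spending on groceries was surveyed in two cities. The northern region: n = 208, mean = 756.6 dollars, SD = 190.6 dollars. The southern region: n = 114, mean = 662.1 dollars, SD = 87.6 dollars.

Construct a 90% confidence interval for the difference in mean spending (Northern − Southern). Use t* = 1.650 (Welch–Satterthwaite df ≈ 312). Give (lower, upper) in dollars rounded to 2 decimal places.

SE₁ = s₁/√n₁ = 190.6/√208 = 13.2157; SE₂ = 87.6/√114 = 8.2045.
Independent samples, unequal variances: SE_diff = √(SE₁² + SE₂²) = √(174.65472649 + 67.31382025) = 15.5553.
t* = 1.650, so margin of error = 1.650 × 15.5553 = 25.6662.
Difference in means = 756.6 − 662.1 = 94.5000.
94.5000 ± 25.6662 → (68.83, 120.17).

(68.83, 120.17)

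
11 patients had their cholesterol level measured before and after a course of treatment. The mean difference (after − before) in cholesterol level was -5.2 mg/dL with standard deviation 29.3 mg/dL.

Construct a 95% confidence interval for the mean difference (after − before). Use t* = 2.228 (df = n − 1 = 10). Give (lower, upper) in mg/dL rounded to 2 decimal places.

(-24.88, 14.48)

This is a matched-pairs design, so SE = s_d/√n = 29.3/√11 = 8.8343.
Margin = 2.228 × 8.8343 = 19.6828; the interval is -5.2 ± 19.6828 = (-24.88, 14.48).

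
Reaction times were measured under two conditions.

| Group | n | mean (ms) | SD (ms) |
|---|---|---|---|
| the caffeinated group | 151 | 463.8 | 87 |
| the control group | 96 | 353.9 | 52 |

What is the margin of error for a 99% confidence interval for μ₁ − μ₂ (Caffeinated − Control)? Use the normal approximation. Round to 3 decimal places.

22.793

Per-group SEs: s₁/√n₁ = 87/√151 = 7.0800, s₂/√n₂ = 52/√96 = 5.3072.
Unpooled SE of the difference: √(50.1264 + 28.16637184) = 8.8483.
Margin of error = z* · SE = 2.576 × 8.8483 = 22.7932.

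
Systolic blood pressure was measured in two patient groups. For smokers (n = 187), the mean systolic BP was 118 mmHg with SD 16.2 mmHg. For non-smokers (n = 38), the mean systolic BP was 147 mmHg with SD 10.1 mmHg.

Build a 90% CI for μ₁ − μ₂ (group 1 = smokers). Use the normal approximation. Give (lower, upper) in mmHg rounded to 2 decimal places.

Standard errors of each mean: 16.2/√187 = 1.1847 and 10.1/√38 = 1.6384.
SE(x̄₁ − x̄₂) = √(1.1847² + 1.6384²) = 2.0218 for independent samples with unequal variances.
With z* = 1.645, the margin is 1.645 × 2.0218 = 3.3259.
x̄₁ − x̄₂ = 118 − 147 = -29.0000; the interval is -29.0000 ± 3.3259 = (-32.33, -25.67).

(-32.33, -25.67)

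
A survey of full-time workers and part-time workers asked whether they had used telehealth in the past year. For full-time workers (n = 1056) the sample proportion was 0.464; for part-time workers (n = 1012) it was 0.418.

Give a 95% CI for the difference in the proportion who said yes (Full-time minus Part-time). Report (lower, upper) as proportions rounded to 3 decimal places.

The two standard errors are √(0.4640×0.5360/1056) = 0.01535 and √(0.4180×0.5820/1012) = 0.01550.
Because the samples are independent, SE_diff = √(0.01535² + 0.01550²) = 0.02181.
Using z* = 1.960 for 95%, ME = 1.960 × 0.02181 = 0.04275.
p̂₁ − p̂₂ = 0.0460; interval 0.0460 ± 0.04275 gives (0.003, 0.089).

(0.003, 0.089)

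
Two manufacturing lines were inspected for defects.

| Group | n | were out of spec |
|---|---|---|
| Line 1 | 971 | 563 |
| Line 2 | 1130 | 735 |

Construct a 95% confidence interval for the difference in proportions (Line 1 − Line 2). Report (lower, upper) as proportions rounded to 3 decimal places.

p̂₁ = 563/971 = 0.5798 and p̂₂ = 735/1130 = 0.6504.
SE₁ = √(p̂₁(1−p̂₁)/n₁) = √(0.5798·0.4202/971) = 0.01584; SE₂ = √(0.6504·0.3496/1130) = 0.01419.
Independent samples: SE of the difference = √(SE₁² + SE₂²) = √(0.0002509056 + 0.0002013561) = 0.02127.
z* for 95% confidence is 1.960, so the margin of error is 1.960 × 0.02127 = 0.04169.
Point estimate p̂₁ − p̂₂ = 0.5798 − 0.6504 = -0.0706.
-0.0706 ± 0.04169 → (-0.112, -0.029).

(-0.112, -0.029)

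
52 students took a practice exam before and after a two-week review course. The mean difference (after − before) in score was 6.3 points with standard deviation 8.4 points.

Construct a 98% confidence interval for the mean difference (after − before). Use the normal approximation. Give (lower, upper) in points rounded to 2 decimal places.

(3.59, 9.01)

This is a matched-pairs design, so SE = s_d/√n = 8.4/√52 = 1.1649.
Margin = 2.326 × 1.1649 = 2.7096; the interval is 6.3 ± 2.7096 = (3.59, 9.01).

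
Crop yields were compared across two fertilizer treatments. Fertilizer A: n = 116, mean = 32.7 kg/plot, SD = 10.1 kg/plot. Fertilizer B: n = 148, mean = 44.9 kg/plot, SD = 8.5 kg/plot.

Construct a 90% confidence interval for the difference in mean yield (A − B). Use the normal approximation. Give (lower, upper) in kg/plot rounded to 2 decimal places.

(-14.12, -10.28)

Per-group SEs: s₁/√n₁ = 10.1/√116 = 0.9378, s₂/√n₂ = 8.5/√148 = 0.6987.
Unpooled SE of the difference: √(0.87946884 + 0.48818169) = 1.1695.
Margin of error = z* · SE = 1.645 × 1.1695 = 1.9238.
x̄₁ − x̄₂ = 32.7 − 44.9 = -12.2000.
CI: -12.2000 ± 1.9238 = (-14.12, -10.28).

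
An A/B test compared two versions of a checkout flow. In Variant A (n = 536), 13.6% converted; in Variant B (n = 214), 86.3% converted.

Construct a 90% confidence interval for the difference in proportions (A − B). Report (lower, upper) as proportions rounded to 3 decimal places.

The two standard errors are √(0.1360×0.8640/536) = 0.01481 and √(0.8630×0.1370/214) = 0.02350.
Because the samples are independent, SE_diff = √(0.01481² + 0.02350²) = 0.02778.
Using z* = 1.645 for 90%, ME = 1.645 × 0.02778 = 0.04570.
p̂₁ − p̂₂ = -0.7270; interval -0.7270 ± 0.04570 gives (-0.773, -0.681).

(-0.773, -0.681)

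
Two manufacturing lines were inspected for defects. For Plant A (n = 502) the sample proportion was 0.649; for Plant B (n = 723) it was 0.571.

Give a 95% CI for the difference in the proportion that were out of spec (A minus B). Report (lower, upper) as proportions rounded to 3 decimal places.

(0.023, 0.133)

The two standard errors are √(0.6490×0.3510/502) = 0.02130 and √(0.5710×0.4290/723) = 0.01841.
Because the samples are independent, SE_diff = √(0.02130² + 0.01841²) = 0.02815.
Using z* = 1.960 for 95%, ME = 1.960 × 0.02815 = 0.05517.
p̂₁ − p̂₂ = 0.0780; interval 0.0780 ± 0.05517 gives (0.023, 0.133).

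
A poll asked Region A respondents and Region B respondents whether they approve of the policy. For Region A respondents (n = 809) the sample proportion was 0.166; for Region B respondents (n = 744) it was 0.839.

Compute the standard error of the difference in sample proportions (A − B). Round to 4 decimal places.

0.0188

Each SE is √(p̂(1−p̂)/n): √(0.1660·0.8340/809) = 0.01308 and √(0.8390·0.1610/744) = 0.01347.
SE(p̂₁ − p̂₂) = √(SE₁² + SE₂²) = √(0.0001710864 + 0.0001814409) = 0.01878, since the two samples are independent.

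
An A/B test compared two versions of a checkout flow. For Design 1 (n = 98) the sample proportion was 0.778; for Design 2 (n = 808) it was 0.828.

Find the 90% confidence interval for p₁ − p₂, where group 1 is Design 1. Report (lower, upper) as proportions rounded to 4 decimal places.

Each SE is √(p̂(1−p̂)/n): √(0.7780·0.2220/98) = 0.04198 and √(0.8280·0.1720/808) = 0.01328.
SE(p̂₁ − p̂₂) = √(SE₁² + SE₂²) = √(0.0017623204 + 0.0001763584) = 0.04403, since the two samples are independent.
At 90% confidence z* = 1.645; margin = 1.645 × 0.04403 = 0.07243.
The difference is 0.7780 − 0.8280 = -0.0500, so the interval is -0.0500 ± 0.07243 = (-0.1224, 0.0224).

(-0.1224, 0.0224)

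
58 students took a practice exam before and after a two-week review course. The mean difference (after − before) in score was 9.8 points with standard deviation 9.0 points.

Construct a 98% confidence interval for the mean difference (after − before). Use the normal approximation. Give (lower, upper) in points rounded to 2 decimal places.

(7.05, 12.55)

Paired design: SE = s_d/√n = 9.0/√58 = 1.1818.
z* = 2.326; margin of error = 2.326 × 1.1818 = 2.7489.
9.8 ± 2.7489 → (7.05, 12.55).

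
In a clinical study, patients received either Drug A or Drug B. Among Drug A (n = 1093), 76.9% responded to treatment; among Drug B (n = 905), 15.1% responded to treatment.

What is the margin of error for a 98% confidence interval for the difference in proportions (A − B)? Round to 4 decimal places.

0.0406

SE₁ = √(p̂₁(1−p̂₁)/n₁) = √(0.7690·0.2310/1093) = 0.01275; SE₂ = √(0.1510·0.8490/905) = 0.01190.
Independent samples: SE of the difference = √(SE₁² + SE₂²) = √(0.0001625625 + 0.00014161) = 0.01744.
z* for 98% confidence is 2.326, so the margin of error is 2.326 × 0.01744 = 0.04057.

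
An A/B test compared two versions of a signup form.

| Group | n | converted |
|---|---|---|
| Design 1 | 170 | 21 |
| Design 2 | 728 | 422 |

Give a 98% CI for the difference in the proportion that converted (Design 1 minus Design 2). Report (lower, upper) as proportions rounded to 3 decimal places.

p̂₁ = 21/170 = 0.1235 and p̂₂ = 422/728 = 0.5797.
SE₁ = √(p̂₁(1−p̂₁)/n₁) = √(0.1235·0.8765/170) = 0.02523; SE₂ = √(0.5797·0.4203/728) = 0.01829.
Independent samples: SE of the difference = √(SE₁² + SE₂²) = √(0.0006365529 + 0.0003345241) = 0.03116.
z* for 98% confidence is 2.326, so the margin of error is 2.326 × 0.03116 = 0.07248.
Point estimate p̂₁ − p̂₂ = 0.1235 − 0.5797 = -0.4562.
-0.4562 ± 0.07248 → (-0.529, -0.384).

(-0.529, -0.384)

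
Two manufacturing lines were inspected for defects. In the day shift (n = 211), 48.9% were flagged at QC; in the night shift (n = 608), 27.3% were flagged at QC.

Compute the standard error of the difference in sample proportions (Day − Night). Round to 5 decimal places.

0.03887

SE₁ = √(p̂₁(1−p̂₁)/n₁) = √(0.4890·0.5110/211) = 0.03441; SE₂ = √(0.2730·0.7270/608) = 0.01807.
Independent samples: SE of the difference = √(SE₁² + SE₂²) = √(0.0011840481 + 0.0003265249) = 0.03887.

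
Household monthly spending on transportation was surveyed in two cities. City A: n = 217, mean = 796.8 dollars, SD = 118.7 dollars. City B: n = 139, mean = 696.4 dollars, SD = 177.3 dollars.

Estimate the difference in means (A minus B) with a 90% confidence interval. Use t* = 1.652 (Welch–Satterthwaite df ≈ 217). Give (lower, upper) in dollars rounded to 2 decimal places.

(72.21, 128.59)

Per-group SEs: s₁/√n₁ = 118.7/√217 = 8.0579, s₂/√n₂ = 177.3/√139 = 15.0384.
Unpooled SE of the difference: √(64.92975241 + 226.15347456) = 17.0612.
Margin of error = t* · SE = 1.652 × 17.0612 = 28.1851.
x̄₁ − x̄₂ = 796.8 − 696.4 = 100.4000.
CI: 100.4000 ± 28.1851 = (72.21, 128.59).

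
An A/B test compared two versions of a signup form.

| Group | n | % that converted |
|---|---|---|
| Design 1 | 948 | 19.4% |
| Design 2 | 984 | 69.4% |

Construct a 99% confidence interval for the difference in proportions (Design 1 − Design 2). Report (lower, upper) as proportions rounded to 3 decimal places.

Each SE is √(p̂(1−p̂)/n): √(0.1940·0.8060/948) = 0.01284 and √(0.6940·0.3060/984) = 0.01469.
SE(p̂₁ − p̂₂) = √(SE₁² + SE₂²) = √(0.0001648656 + 0.0002157961) = 0.01951, since the two samples are independent.
At 99% confidence z* = 2.576; margin = 2.576 × 0.01951 = 0.05026.
The difference is 0.1940 − 0.6940 = -0.5000, so the interval is -0.5000 ± 0.05026 = (-0.550, -0.450).

(-0.550, -0.450)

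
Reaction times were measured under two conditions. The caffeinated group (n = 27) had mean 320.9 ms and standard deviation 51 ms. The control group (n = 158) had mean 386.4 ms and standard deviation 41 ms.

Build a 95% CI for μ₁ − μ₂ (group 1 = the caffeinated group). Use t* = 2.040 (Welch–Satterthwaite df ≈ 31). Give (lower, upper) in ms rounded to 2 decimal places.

(-86.60, -44.40)

Standard errors of each mean: 51/√27 = 9.8150 and 41/√158 = 3.2618.
SE(x̄₁ − x̄₂) = √(9.8150² + 3.2618²) = 10.3428 for independent samples with unequal variances.
With t* = 2.040, the margin is 2.040 × 10.3428 = 21.0993.
x̄₁ − x̄₂ = 320.9 − 386.4 = -65.5000; the interval is -65.5000 ± 21.0993 = (-86.60, -44.40).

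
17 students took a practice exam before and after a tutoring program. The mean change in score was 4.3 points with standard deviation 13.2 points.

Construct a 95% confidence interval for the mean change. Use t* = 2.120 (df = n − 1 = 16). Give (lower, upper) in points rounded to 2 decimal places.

(-2.49, 11.09)

This is a matched-pairs design, so SE = s_d/√n = 13.2/√17 = 3.2015.
Margin = 2.120 × 3.2015 = 6.7872; the interval is 4.3 ± 6.7872 = (-2.49, 11.09).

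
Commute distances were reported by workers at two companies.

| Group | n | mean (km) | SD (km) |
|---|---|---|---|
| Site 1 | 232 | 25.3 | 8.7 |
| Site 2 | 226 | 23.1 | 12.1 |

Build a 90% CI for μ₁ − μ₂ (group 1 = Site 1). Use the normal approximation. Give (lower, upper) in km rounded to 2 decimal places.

(0.58, 3.82)

SE₁ = s₁/√n₁ = 8.7/√232 = 0.5712; SE₂ = 12.1/√226 = 0.8049.
Independent samples, unequal variances: SE_diff = √(SE₁² + SE₂²) = √(0.32626944 + 0.64786401) = 0.9870.
z* = 1.645, so margin of error = 1.645 × 0.9870 = 1.6236.
Difference in means = 25.3 − 23.1 = 2.2000.
2.2000 ± 1.6236 → (0.58, 3.82).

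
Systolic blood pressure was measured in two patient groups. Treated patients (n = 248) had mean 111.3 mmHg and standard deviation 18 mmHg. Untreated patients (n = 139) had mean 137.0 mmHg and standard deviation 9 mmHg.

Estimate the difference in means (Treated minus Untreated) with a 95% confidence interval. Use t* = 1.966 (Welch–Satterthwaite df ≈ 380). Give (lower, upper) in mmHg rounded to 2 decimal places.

SE₁ = s₁/√n₁ = 18/√248 = 1.1430; SE₂ = 9/√139 = 0.7634.
Independent samples, unequal variances: SE_diff = √(SE₁² + SE₂²) = √(1.306449 + 0.58277956) = 1.3745.
t* = 1.966, so margin of error = 1.966 × 1.3745 = 2.7023.
Difference in means = 111.3 − 137.0 = -25.7000.
-25.7000 ± 2.7023 → (-28.40, -23.00).

(-28.40, -23.00)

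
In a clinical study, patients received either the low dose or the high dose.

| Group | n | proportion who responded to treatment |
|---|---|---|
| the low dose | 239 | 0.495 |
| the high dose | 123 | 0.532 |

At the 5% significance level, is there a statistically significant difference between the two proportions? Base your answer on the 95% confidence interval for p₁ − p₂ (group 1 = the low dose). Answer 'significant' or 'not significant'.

not significant

The two standard errors are √(0.4950×0.5050/239) = 0.03234 and √(0.5320×0.4680/123) = 0.04499.
Because the samples are independent, SE_diff = √(0.03234² + 0.04499²) = 0.05541.
Using z* = 1.960 for 95%, ME = 1.960 × 0.05541 = 0.10860.
p̂₁ − p̂₂ = -0.0370; interval -0.0370 ± 0.10860 gives (-0.14560, 0.07160).
The interval (-0.14560, 0.07160) contains 0, so the difference is not significant.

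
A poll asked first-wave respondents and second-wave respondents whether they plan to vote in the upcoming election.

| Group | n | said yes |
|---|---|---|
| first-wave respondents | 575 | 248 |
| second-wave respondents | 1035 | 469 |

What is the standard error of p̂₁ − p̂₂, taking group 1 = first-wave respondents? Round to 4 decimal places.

Sample proportions: 248/575 = 0.4313, 469/1035 = 0.4531.
Each SE is √(p̂(1−p̂)/n): √(0.4313·0.5687/575) = 0.02065 and √(0.4531·0.5469/1035) = 0.01547.
SE(p̂₁ − p̂₂) = √(SE₁² + SE₂²) = √(0.0004264225 + 0.0002393209) = 0.02580, since the two samples are independent.

0.0258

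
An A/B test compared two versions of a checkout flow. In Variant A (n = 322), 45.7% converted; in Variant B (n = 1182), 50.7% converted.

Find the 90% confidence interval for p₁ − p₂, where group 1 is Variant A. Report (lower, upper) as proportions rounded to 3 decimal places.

(-0.102, 0.002)

Each SE is √(p̂(1−p̂)/n): √(0.4570·0.5430/322) = 0.02776 and √(0.5070·0.4930/1182) = 0.01454.
SE(p̂₁ − p̂₂) = √(SE₁² + SE₂²) = √(0.0007706176 + 0.0002114116) = 0.03134, since the two samples are independent.
At 90% confidence z* = 1.645; margin = 1.645 × 0.03134 = 0.05155.
The difference is 0.4570 − 0.5070 = -0.0500, so the interval is -0.0500 ± 0.05155 = (-0.102, 0.002).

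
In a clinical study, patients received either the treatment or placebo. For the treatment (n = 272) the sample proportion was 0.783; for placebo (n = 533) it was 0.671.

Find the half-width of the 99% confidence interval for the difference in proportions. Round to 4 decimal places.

0.0830

SE₁ = √(p̂₁(1−p̂₁)/n₁) = √(0.7830·0.2170/272) = 0.02499; SE₂ = √(0.6710·0.3290/533) = 0.02035.
Independent samples: SE of the difference = √(SE₁² + SE₂²) = √(0.0006245001 + 0.0004141225) = 0.03223.
z* for 99% confidence is 2.576, so the margin of error is 2.576 × 0.03223 = 0.08302.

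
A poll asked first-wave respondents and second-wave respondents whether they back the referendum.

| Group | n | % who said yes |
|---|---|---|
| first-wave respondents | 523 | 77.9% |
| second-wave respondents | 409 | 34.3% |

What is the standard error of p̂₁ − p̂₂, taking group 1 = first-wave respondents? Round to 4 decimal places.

SE₁ = √(p̂₁(1−p̂₁)/n₁) = √(0.7790·0.2210/523) = 0.01814; SE₂ = √(0.3430·0.6570/409) = 0.02347.
Independent samples: SE of the difference = √(SE₁² + SE₂²) = √(0.0003290596 + 0.0005508409) = 0.02966.

0.0297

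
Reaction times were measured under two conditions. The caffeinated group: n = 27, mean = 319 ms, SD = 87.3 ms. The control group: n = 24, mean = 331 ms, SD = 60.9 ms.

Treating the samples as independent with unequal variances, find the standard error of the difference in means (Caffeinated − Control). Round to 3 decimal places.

20.900

SE₁ = s₁/√n₁ = 87.3/√27 = 16.8009; SE₂ = 60.9/√24 = 12.4312.
Independent samples, unequal variances: SE_diff = √(SE₁² + SE₂²) = √(282.27024081 + 154.53473344) = 20.8999.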